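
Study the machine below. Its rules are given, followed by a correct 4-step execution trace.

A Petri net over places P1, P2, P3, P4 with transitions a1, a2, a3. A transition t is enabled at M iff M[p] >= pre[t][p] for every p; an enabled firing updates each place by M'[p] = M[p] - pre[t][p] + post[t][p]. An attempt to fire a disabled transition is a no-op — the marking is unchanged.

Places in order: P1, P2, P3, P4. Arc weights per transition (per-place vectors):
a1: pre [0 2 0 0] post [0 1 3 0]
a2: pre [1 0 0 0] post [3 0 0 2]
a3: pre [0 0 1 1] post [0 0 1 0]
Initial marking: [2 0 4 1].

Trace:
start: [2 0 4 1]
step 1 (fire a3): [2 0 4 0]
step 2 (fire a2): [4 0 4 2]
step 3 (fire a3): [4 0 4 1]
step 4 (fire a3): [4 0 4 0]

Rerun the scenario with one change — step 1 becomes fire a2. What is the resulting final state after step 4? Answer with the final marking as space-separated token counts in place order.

(re-executing from step 1 with the substitution; state before step 1: [2 0 4 1])
step 1 (fire a2): [4 0 4 3]
step 2 (fire a2): [6 0 4 5]
step 3 (fire a3): [6 0 4 4]
step 4 (fire a3): [6 0 4 3]

6 0 4 3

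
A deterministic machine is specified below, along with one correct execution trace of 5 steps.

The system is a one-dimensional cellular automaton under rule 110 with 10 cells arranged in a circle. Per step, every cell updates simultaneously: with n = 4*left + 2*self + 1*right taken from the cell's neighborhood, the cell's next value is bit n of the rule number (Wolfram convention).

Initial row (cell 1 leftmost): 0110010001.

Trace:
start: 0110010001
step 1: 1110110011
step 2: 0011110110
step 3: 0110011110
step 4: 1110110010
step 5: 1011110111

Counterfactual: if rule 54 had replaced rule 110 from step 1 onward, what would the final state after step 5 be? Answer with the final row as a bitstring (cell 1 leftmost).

(re-executing steps 1..5 under rule 54; state before step 1: 0110010001)
step 1: 1001111011
step 2: 0110000100
step 3: 1001001110
step 4: 1111110001
step 5: 0000001010

0000001010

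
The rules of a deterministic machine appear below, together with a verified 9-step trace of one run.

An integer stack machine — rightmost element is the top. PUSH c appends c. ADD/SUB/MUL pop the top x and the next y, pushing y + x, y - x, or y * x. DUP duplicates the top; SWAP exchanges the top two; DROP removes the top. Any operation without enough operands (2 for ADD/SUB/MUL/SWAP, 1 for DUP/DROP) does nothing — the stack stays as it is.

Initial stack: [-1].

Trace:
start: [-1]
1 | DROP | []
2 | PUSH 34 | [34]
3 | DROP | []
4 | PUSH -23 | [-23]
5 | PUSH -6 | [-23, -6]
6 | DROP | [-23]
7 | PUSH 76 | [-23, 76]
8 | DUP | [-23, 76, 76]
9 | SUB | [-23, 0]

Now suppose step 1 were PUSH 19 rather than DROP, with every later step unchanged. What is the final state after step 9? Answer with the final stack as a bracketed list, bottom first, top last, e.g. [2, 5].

(re-executing from step 1 with the substitution; state before step 1: [-1])
1 | PUSH 19 | [-1, 19]
2 | PUSH 34 | [-1, 19, 34]
3 | DROP | [-1, 19]
4 | PUSH -23 | [-1, 19, -23]
5 | PUSH -6 | [-1, 19, -23, -6]
6 | DROP | [-1, 19, -23]
7 | PUSH 76 | [-1, 19, -23, 76]
8 | DUP | [-1, 19, -23, 76, 76]
9 | SUB | [-1, 19, -23, 0]

[-1, 19, -23, 0]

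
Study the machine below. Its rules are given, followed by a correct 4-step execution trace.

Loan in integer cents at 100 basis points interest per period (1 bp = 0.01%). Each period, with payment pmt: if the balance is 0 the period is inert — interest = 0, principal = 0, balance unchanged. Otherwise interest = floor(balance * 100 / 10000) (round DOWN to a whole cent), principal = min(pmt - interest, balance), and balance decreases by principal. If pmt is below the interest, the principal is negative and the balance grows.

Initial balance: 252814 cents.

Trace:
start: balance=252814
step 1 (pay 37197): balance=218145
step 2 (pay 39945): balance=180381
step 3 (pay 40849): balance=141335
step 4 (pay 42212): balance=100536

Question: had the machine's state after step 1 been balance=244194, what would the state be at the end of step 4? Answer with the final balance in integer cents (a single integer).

127374

state after step 1 := balance=244194
step 2 (pay 39945): balance=206690
step 3 (pay 40849): balance=167907
step 4 (pay 42212): balance=127374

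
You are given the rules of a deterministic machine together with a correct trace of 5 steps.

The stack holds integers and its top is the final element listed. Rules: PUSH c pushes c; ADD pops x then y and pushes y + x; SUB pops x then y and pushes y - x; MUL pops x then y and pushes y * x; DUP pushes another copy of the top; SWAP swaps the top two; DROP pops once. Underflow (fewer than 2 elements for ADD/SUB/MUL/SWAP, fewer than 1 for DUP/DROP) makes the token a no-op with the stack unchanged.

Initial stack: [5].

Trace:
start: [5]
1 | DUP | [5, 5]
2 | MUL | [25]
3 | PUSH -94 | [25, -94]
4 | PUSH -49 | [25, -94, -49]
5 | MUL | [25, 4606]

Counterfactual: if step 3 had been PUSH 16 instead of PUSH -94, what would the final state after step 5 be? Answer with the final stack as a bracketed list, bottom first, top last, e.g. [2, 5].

(re-executing from step 3 with the substitution; state before step 3: [25])
3 | PUSH 16 | [25, 16]
4 | PUSH -49 | [25, 16, -49]
5 | MUL | [25, -784]

[25, -784]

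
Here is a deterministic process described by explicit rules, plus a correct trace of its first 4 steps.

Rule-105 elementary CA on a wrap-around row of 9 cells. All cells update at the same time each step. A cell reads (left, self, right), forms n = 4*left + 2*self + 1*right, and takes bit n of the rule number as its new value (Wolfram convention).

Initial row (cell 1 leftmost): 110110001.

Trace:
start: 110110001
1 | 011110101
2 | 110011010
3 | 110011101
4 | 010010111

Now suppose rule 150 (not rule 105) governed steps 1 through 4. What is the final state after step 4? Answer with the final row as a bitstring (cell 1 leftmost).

010010111

(re-executing steps 1..4 under rule 150; state before step 1: 110110001)
1 | 100001010
2 | 110011010
3 | 001100010
4 | 010010111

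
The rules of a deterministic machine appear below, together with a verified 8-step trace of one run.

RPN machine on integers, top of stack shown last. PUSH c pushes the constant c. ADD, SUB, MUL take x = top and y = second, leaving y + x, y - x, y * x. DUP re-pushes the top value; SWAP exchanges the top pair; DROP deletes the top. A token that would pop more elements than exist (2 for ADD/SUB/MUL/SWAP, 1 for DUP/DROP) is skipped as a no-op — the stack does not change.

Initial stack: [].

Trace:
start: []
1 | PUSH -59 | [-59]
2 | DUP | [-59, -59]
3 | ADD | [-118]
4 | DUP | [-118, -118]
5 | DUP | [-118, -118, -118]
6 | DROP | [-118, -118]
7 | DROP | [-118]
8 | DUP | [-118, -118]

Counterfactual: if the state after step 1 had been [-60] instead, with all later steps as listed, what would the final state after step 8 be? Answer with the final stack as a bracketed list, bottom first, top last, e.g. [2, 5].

[-120, -120]

state after step 1 := [-60]
2 | DUP | [-60, -60]
3 | ADD | [-120]
4 | DUP | [-120, -120]
5 | DUP | [-120, -120, -120]
6 | DROP | [-120, -120]
7 | DROP | [-120]
8 | DUP | [-120, -120]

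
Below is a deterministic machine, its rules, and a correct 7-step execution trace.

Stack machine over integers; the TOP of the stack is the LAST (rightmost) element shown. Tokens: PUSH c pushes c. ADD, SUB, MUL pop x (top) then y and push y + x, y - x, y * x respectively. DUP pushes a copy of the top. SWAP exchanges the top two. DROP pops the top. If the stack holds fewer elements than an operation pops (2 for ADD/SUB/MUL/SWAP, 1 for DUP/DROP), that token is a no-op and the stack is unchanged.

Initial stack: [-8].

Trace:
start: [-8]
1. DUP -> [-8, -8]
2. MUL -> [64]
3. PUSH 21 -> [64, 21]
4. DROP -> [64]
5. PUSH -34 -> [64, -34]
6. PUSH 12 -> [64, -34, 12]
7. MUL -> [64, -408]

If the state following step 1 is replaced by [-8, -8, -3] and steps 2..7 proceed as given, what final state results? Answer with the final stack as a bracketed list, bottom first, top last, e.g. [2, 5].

[-8, 24, -408]

state after step 1 := [-8, -8, -3]
2. MUL -> [-8, 24]
3. PUSH 21 -> [-8, 24, 21]
4. DROP -> [-8, 24]
5. PUSH -34 -> [-8, 24, -34]
6. PUSH 12 -> [-8, 24, -34, 12]
7. MUL -> [-8, 24, -408]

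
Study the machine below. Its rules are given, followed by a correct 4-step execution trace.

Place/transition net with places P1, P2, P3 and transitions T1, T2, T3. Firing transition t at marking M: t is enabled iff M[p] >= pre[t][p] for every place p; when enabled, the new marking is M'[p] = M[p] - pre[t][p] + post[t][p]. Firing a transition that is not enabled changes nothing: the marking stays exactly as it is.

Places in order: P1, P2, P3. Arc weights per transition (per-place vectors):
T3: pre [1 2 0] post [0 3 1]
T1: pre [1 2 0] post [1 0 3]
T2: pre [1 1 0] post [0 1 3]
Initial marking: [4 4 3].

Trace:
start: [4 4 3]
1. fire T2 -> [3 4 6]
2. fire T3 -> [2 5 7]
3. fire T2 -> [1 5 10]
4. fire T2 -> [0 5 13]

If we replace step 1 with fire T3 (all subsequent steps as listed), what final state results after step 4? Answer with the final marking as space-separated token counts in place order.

0 6 11

(re-executing from step 1 with the substitution; state before step 1: [4 4 3])
1. fire T3 -> [3 5 4]
2. fire T3 -> [2 6 5]
3. fire T2 -> [1 6 8]
4. fire T2 -> [0 6 11]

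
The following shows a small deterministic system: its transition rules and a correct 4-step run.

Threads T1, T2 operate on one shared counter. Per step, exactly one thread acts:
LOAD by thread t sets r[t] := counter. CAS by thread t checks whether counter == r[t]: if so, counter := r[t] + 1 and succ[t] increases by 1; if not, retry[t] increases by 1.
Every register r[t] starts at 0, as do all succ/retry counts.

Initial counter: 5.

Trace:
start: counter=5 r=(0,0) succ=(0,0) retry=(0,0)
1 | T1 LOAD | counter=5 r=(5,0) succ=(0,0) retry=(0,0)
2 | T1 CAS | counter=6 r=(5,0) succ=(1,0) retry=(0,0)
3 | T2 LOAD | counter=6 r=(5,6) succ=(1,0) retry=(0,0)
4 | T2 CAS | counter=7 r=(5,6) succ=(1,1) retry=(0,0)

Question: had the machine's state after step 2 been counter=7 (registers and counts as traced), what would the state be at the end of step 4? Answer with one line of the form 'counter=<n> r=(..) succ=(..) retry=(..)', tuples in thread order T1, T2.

state after step 2 := counter=7 r=(5,0) succ=(1,0) retry=(0,0)
3 | T2 LOAD | counter=7 r=(5,7) succ=(1,0) retry=(0,0)
4 | T2 CAS | counter=8 r=(5,7) succ=(1,1) retry=(0,0)

counter=8 r=(5,7) succ=(1,1) retry=(0,0)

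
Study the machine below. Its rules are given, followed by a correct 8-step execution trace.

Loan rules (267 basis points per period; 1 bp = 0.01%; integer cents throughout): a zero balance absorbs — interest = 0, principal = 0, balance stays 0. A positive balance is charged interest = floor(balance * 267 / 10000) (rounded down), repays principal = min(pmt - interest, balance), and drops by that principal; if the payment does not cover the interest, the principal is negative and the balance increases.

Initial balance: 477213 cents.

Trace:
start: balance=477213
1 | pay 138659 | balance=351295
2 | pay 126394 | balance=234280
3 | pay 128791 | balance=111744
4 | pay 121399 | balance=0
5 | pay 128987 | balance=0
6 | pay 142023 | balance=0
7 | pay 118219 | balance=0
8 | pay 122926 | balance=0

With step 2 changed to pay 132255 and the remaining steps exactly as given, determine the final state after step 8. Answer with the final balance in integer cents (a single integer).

0

(re-executing from step 2 with the substitution; state before step 2: balance=351295)
2 | pay 132255 | balance=228419
3 | pay 128791 | balance=105726
4 | pay 121399 | balance=0
5 | pay 128987 | balance=0
6 | pay 142023 | balance=0
7 | pay 118219 | balance=0
8 | pay 122926 | balance=0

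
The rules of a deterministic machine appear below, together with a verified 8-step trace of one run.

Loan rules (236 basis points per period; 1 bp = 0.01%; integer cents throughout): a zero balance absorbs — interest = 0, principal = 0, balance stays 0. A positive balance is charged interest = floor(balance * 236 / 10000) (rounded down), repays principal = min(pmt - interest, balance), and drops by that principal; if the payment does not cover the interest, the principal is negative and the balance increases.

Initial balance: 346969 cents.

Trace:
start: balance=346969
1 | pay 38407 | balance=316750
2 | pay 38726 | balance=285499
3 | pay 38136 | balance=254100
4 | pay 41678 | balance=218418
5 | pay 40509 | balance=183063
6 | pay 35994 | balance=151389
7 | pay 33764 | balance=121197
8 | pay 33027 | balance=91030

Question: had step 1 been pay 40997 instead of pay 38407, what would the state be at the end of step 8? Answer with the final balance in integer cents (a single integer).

87982

(re-executing from step 1 with the substitution; state before step 1: balance=346969)
1 | pay 40997 | balance=314160
2 | pay 38726 | balance=282848
3 | pay 38136 | balance=251387
4 | pay 41678 | balance=215641
5 | pay 40509 | balance=180221
6 | pay 35994 | balance=148480
7 | pay 33764 | balance=118220
8 | pay 33027 | balance=87982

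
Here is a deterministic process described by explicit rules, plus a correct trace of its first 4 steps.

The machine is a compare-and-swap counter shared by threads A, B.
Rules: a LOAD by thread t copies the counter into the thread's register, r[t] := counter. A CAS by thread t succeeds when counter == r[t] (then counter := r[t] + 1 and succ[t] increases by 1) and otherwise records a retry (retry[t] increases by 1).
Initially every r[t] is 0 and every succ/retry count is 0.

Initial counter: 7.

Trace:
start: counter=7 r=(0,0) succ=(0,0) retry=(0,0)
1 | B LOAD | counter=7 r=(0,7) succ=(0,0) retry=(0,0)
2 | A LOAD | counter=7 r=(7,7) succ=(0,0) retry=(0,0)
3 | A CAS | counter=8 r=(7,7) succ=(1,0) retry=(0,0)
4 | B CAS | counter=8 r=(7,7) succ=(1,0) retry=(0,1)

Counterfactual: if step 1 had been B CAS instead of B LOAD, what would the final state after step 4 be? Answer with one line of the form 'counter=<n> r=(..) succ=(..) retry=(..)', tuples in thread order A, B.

counter=8 r=(7,0) succ=(1,0) retry=(0,2)

(re-executing from step 1 with the substitution; state before step 1: counter=7 r=(0,0) succ=(0,0) retry=(0,0))
1 | B CAS | counter=7 r=(0,0) succ=(0,0) retry=(0,1)
2 | A LOAD | counter=7 r=(7,0) succ=(0,0) retry=(0,1)
3 | A CAS | counter=8 r=(7,0) succ=(1,0) retry=(0,1)
4 | B CAS | counter=8 r=(7,0) succ=(1,0) retry=(0,2)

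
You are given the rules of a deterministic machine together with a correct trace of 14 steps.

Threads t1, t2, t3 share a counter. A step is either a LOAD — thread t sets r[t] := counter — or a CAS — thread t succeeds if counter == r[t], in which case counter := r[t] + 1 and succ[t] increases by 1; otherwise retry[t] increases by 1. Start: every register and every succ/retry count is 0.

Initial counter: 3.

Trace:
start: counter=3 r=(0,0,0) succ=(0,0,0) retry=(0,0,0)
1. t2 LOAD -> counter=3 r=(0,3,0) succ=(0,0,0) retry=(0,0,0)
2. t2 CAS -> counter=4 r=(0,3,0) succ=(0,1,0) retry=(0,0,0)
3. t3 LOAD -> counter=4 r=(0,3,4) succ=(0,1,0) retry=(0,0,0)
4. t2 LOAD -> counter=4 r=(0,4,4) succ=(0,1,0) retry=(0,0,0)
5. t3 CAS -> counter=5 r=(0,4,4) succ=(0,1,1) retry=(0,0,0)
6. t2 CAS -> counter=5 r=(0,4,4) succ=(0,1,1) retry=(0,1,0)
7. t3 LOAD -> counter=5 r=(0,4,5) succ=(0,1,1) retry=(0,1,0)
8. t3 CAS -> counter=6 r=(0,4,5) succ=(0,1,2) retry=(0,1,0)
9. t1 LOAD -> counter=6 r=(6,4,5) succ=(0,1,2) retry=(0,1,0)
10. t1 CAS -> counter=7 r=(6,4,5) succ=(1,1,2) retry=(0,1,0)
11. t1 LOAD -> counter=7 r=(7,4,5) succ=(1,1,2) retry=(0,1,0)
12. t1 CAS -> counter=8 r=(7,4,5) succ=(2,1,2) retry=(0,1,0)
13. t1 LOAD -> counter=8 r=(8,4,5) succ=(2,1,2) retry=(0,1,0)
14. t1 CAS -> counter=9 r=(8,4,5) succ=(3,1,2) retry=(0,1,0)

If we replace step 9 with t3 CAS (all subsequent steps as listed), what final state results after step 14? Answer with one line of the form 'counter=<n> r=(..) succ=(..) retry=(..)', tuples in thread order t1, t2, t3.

counter=8 r=(7,4,5) succ=(2,1,2) retry=(1,1,1)

(re-executing from step 9 with the substitution; state before step 9: counter=6 r=(0,4,5) succ=(0,1,2) retry=(0,1,0))
9. t3 CAS -> counter=6 r=(0,4,5) succ=(0,1,2) retry=(0,1,1)
10. t1 CAS -> counter=6 r=(0,4,5) succ=(0,1,2) retry=(1,1,1)
11. t1 LOAD -> counter=6 r=(6,4,5) succ=(0,1,2) retry=(1,1,1)
12. t1 CAS -> counter=7 r=(6,4,5) succ=(1,1,2) retry=(1,1,1)
13. t1 LOAD -> counter=7 r=(7,4,5) succ=(1,1,2) retry=(1,1,1)
14. t1 CAS -> counter=8 r=(7,4,5) succ=(2,1,2) retry=(1,1,1)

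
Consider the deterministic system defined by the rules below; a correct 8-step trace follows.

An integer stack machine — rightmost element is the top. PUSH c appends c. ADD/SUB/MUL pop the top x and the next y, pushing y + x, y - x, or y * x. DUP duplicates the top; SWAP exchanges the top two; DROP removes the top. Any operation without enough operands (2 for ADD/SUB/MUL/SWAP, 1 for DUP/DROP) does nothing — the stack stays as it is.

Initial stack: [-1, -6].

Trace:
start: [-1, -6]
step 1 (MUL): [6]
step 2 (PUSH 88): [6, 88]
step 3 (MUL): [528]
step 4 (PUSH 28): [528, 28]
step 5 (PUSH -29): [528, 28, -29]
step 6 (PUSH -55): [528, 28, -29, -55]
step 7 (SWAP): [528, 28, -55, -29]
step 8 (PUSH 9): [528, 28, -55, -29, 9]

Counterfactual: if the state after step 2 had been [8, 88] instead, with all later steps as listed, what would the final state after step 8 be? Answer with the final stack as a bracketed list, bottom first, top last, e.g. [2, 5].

[704, 28, -55, -29, 9]

state after step 2 := [8, 88]
step 3 (MUL): [704]
step 4 (PUSH 28): [704, 28]
step 5 (PUSH -29): [704, 28, -29]
step 6 (PUSH -55): [704, 28, -29, -55]
step 7 (SWAP): [704, 28, -55, -29]
step 8 (PUSH 9): [704, 28, -55, -29, 9]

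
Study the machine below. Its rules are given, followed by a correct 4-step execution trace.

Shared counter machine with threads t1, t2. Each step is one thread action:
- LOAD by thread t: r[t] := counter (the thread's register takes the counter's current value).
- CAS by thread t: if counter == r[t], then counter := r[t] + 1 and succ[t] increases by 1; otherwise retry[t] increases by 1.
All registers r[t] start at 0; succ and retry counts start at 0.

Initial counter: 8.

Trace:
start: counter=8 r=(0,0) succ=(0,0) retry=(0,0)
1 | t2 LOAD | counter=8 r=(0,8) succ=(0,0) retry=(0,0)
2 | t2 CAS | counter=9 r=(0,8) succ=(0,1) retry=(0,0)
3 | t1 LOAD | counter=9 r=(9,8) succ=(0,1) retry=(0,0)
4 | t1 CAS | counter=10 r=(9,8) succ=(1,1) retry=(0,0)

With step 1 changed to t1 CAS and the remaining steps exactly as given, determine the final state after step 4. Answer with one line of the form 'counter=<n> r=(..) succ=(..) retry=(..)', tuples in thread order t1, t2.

counter=9 r=(8,0) succ=(1,0) retry=(1,1)

(re-executing from step 1 with the substitution; state before step 1: counter=8 r=(0,0) succ=(0,0) retry=(0,0))
1 | t1 CAS | counter=8 r=(0,0) succ=(0,0) retry=(1,0)
2 | t2 CAS | counter=8 r=(0,0) succ=(0,0) retry=(1,1)
3 | t1 LOAD | counter=8 r=(8,0) succ=(0,0) retry=(1,1)
4 | t1 CAS | counter=9 r=(8,0) succ=(1,0) retry=(1,1)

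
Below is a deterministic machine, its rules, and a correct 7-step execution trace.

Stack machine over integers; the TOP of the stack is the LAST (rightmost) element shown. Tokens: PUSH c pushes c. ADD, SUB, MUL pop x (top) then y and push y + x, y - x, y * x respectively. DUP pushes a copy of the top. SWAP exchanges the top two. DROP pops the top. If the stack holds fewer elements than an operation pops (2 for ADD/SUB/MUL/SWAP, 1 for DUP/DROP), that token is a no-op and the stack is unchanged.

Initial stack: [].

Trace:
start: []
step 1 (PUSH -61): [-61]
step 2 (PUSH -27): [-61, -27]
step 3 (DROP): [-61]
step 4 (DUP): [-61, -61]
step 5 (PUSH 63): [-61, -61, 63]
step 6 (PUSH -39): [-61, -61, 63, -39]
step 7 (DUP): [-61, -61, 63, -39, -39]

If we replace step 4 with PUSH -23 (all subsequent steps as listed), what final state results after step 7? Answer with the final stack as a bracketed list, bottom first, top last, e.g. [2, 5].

(re-executing from step 4 with the substitution; state before step 4: [-61])
step 4 (PUSH -23): [-61, -23]
step 5 (PUSH 63): [-61, -23, 63]
step 6 (PUSH -39): [-61, -23, 63, -39]
step 7 (DUP): [-61, -23, 63, -39, -39]

[-61, -23, 63, -39, -39]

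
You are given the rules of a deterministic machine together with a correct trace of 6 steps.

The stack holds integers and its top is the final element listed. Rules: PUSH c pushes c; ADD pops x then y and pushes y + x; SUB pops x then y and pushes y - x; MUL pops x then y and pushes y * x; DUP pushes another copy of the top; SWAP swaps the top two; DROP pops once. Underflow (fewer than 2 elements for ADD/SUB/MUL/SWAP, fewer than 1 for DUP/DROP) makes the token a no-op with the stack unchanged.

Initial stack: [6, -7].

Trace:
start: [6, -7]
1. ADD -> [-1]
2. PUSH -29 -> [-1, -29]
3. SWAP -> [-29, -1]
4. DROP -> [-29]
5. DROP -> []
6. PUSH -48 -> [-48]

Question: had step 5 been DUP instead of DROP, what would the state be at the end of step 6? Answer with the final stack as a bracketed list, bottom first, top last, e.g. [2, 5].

(re-executing from step 5 with the substitution; state before step 5: [-29])
5. DUP -> [-29, -29]
6. PUSH -48 -> [-29, -29, -48]

[-29, -29, -48]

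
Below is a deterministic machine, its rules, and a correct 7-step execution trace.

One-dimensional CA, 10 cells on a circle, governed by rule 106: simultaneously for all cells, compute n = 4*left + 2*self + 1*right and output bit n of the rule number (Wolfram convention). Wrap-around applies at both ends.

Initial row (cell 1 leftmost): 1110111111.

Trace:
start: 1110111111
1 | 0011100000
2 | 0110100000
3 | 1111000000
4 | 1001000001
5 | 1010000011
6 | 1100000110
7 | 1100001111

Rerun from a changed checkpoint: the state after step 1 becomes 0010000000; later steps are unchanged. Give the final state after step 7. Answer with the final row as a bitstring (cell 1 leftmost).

state after step 1 := 0010000000
2 | 0100000000
3 | 1000000000
4 | 0000000001
5 | 0000000010
6 | 0000000100
7 | 0000001000

0000001000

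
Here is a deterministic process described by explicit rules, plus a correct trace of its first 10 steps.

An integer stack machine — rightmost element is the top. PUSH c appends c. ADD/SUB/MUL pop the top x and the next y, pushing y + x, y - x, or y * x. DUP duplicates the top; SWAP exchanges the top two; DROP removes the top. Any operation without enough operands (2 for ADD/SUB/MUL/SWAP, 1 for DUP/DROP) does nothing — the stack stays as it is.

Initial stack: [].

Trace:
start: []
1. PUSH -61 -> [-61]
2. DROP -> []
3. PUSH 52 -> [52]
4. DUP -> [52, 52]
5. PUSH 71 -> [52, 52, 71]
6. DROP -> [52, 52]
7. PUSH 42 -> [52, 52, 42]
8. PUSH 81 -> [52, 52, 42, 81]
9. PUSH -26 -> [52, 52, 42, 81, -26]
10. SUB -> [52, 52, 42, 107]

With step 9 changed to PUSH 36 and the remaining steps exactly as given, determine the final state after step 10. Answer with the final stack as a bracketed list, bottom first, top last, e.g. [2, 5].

[52, 52, 42, 45]

(re-executing from step 9 with the substitution; state before step 9: [52, 52, 42, 81])
9. PUSH 36 -> [52, 52, 42, 81, 36]
10. SUB -> [52, 52, 42, 45]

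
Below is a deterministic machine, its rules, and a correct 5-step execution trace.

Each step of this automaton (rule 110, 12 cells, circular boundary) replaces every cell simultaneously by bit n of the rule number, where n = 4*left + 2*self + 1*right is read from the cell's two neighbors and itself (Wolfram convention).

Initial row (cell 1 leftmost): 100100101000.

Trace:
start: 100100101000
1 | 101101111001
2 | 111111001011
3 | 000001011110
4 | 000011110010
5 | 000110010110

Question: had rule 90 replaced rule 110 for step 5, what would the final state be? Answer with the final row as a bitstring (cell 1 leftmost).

000110011101

(re-executing step 5 under rule 90; state before step 5: 000011110010)
5 | 000110011101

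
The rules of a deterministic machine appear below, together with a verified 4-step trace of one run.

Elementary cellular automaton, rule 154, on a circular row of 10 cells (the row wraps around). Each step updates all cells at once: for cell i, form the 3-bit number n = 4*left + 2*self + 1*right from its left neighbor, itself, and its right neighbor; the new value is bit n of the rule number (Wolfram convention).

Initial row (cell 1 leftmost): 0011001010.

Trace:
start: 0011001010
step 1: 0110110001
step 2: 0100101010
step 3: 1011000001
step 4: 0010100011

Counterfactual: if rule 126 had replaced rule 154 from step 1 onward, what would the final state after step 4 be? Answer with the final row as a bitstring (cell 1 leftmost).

1111000111

(re-executing steps 1..4 under rule 126; state before step 1: 0011001010)
step 1: 0111111111
step 2: 1100000001
step 3: 0110000011
step 4: 1111000111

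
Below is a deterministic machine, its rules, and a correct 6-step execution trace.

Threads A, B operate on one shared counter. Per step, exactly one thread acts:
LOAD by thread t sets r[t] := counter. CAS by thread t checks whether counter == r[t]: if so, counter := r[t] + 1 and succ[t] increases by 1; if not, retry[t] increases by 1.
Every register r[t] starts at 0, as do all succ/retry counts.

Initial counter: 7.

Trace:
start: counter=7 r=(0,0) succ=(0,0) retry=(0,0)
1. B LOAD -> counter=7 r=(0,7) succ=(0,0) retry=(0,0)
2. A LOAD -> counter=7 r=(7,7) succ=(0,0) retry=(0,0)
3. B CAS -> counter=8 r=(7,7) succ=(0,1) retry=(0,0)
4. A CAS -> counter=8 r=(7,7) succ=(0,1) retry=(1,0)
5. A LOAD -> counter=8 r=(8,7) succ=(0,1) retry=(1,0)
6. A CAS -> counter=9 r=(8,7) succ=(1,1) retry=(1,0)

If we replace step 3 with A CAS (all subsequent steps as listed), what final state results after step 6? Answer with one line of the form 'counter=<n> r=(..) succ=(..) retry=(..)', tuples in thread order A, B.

(re-executing from step 3 with the substitution; state before step 3: counter=7 r=(7,7) succ=(0,0) retry=(0,0))
3. A CAS -> counter=8 r=(7,7) succ=(1,0) retry=(0,0)
4. A CAS -> counter=8 r=(7,7) succ=(1,0) retry=(1,0)
5. A LOAD -> counter=8 r=(8,7) succ=(1,0) retry=(1,0)
6. A CAS -> counter=9 r=(8,7) succ=(2,0) retry=(1,0)

counter=9 r=(8,7) succ=(2,0) retry=(1,0)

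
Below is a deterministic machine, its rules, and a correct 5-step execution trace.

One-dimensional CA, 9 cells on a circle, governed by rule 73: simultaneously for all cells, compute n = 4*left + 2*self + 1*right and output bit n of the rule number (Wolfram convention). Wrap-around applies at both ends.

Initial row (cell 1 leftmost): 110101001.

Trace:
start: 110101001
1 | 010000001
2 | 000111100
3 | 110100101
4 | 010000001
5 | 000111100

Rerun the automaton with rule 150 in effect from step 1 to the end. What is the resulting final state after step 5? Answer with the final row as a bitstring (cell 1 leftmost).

(re-executing steps 1..5 under rule 150; state before step 1: 110101001)
1 | 100101110
2 | 111100100
3 | 011011111
4 | 000001110
5 | 000010101

000010101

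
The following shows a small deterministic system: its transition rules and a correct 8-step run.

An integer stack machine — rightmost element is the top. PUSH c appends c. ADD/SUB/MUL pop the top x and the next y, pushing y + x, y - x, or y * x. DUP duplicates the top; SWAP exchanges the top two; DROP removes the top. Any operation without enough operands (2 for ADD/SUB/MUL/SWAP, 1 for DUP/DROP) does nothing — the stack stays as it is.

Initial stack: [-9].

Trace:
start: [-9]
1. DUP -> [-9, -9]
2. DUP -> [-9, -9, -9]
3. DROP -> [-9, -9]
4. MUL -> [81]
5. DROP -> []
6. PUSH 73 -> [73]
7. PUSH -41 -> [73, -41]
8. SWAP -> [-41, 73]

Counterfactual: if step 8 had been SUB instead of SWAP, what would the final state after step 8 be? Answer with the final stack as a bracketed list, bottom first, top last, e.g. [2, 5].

[114]

(re-executing from step 8 with the substitution; state before step 8: [73, -41])
8. SUB -> [114]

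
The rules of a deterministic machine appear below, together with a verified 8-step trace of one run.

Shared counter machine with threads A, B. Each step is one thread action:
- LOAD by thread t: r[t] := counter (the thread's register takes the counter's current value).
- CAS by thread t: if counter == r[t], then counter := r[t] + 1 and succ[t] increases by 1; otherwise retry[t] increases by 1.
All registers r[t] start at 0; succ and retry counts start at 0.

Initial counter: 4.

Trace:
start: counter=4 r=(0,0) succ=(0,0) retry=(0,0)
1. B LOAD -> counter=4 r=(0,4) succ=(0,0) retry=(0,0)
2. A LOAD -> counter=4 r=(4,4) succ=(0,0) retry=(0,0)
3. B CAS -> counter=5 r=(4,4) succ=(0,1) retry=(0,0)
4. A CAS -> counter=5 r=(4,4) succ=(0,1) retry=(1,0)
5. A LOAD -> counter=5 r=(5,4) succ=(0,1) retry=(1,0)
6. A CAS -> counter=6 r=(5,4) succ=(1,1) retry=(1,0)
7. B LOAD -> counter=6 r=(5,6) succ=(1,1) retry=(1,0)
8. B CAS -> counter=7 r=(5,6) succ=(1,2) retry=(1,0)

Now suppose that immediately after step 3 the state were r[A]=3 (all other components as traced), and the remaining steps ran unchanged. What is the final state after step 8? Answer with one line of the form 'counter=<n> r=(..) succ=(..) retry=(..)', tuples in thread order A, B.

counter=7 r=(5,6) succ=(1,2) retry=(1,0)

state after step 3 := counter=5 r=(3,4) succ=(0,1) retry=(0,0)
4. A CAS -> counter=5 r=(3,4) succ=(0,1) retry=(1,0)
5. A LOAD -> counter=5 r=(5,4) succ=(0,1) retry=(1,0)
6. A CAS -> counter=6 r=(5,4) succ=(1,1) retry=(1,0)
7. B LOAD -> counter=6 r=(5,6) succ=(1,1) retry=(1,0)
8. B CAS -> counter=7 r=(5,6) succ=(1,2) retry=(1,0)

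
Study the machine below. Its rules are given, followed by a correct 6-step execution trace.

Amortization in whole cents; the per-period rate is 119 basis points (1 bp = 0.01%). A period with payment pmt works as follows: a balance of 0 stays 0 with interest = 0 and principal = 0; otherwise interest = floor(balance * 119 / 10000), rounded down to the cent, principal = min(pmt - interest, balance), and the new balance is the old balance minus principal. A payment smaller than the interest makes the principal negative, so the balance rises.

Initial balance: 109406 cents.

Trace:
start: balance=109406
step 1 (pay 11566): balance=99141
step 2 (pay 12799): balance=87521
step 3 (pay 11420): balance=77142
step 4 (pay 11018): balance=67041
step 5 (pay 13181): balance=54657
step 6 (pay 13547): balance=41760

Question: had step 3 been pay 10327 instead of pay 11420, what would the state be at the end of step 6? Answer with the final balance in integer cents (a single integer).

42892

(re-executing from step 3 with the substitution; state before step 3: balance=87521)
step 3 (pay 10327): balance=78235
step 4 (pay 11018): balance=68147
step 5 (pay 13181): balance=55776
step 6 (pay 13547): balance=42892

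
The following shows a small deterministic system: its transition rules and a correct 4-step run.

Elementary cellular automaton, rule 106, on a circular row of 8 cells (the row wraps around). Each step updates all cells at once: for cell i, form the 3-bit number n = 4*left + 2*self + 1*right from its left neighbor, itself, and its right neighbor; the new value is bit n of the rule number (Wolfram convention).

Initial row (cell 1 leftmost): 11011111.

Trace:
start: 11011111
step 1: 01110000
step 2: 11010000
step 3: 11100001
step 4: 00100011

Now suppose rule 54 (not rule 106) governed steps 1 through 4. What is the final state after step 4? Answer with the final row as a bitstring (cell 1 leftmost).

(re-executing steps 1..4 under rule 54; state before step 1: 11011111)
step 1: 00100000
step 2: 01110000
step 3: 10001000
step 4: 11011101

11011101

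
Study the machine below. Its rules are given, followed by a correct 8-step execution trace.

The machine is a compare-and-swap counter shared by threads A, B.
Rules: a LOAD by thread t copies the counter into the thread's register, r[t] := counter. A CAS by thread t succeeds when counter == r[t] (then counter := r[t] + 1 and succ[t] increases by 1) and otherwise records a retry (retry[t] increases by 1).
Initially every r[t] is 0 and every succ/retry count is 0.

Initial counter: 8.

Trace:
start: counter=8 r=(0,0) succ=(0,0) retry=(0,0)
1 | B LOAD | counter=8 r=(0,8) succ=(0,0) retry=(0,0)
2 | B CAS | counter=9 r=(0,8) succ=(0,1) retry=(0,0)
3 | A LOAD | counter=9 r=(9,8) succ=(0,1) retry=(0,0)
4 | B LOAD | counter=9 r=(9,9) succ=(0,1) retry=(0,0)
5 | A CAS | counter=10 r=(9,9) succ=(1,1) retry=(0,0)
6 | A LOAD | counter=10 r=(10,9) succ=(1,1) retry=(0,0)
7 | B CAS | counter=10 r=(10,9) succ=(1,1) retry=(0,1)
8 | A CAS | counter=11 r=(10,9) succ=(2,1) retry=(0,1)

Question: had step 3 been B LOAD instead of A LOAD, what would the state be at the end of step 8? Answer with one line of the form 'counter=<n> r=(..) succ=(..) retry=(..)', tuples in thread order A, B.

(re-executing from step 3 with the substitution; state before step 3: counter=9 r=(0,8) succ=(0,1) retry=(0,0))
3 | B LOAD | counter=9 r=(0,9) succ=(0,1) retry=(0,0)
4 | B LOAD | counter=9 r=(0,9) succ=(0,1) retry=(0,0)
5 | A CAS | counter=9 r=(0,9) succ=(0,1) retry=(1,0)
6 | A LOAD | counter=9 r=(9,9) succ=(0,1) retry=(1,0)
7 | B CAS | counter=10 r=(9,9) succ=(0,2) retry=(1,0)
8 | A CAS | counter=10 r=(9,9) succ=(0,2) retry=(2,0)

counter=10 r=(9,9) succ=(0,2) retry=(2,0)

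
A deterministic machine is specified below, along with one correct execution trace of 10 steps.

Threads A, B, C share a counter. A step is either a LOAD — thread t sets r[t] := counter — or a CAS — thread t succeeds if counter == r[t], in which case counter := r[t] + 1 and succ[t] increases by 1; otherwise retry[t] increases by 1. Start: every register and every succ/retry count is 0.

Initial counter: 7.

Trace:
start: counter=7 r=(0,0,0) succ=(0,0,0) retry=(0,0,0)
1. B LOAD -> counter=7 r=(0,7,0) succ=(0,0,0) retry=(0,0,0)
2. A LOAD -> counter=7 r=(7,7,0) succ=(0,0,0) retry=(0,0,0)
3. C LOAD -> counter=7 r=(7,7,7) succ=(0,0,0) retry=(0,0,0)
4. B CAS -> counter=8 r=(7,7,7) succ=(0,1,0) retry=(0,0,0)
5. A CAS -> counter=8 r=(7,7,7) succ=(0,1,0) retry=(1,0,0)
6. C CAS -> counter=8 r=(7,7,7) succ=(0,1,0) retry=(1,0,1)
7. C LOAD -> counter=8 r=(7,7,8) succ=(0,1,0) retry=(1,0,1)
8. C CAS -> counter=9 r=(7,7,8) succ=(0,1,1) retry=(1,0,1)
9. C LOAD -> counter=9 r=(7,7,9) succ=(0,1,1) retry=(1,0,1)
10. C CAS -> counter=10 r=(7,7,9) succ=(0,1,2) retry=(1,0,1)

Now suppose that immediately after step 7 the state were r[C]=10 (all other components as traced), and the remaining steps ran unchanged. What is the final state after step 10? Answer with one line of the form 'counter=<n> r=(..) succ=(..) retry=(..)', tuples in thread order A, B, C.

counter=9 r=(7,7,8) succ=(0,1,1) retry=(1,0,2)

state after step 7 := counter=8 r=(7,7,10) succ=(0,1,0) retry=(1,0,1)
8. C CAS -> counter=8 r=(7,7,10) succ=(0,1,0) retry=(1,0,2)
9. C LOAD -> counter=8 r=(7,7,8) succ=(0,1,0) retry=(1,0,2)
10. C CAS -> counter=9 r=(7,7,8) succ=(0,1,1) retry=(1,0,2)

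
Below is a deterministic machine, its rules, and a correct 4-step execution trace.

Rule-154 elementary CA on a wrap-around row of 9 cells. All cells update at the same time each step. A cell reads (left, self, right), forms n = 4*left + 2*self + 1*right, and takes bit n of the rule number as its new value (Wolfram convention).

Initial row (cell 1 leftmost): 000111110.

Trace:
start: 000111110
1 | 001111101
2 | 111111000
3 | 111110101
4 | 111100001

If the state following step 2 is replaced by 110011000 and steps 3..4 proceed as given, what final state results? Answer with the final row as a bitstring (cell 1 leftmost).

001100001

state after step 2 := 110011000
3 | 101110101
4 | 001100001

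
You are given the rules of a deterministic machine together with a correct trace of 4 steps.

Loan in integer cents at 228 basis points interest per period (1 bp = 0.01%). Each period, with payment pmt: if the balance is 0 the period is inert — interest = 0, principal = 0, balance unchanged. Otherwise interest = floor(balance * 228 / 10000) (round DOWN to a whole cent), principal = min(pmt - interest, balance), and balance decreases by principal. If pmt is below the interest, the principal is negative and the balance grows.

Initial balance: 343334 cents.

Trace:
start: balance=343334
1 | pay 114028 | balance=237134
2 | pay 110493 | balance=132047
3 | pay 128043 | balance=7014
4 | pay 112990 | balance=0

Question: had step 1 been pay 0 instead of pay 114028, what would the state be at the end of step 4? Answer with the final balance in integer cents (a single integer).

(re-executing from step 1 with the substitution; state before step 1: balance=343334)
1 | pay 0 | balance=351162
2 | pay 110493 | balance=248675
3 | pay 128043 | balance=126301
4 | pay 112990 | balance=16190

16190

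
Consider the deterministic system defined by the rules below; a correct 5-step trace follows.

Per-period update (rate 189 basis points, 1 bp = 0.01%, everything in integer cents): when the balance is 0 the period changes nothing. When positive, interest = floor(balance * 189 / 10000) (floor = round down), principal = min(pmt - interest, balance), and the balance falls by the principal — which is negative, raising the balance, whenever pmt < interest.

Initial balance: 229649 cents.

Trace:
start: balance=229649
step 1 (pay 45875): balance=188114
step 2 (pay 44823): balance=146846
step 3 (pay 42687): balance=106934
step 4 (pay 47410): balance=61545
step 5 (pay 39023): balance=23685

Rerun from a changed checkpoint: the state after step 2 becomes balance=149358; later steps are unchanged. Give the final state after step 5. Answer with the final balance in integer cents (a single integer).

26341

state after step 2 := balance=149358
step 3 (pay 42687): balance=109493
step 4 (pay 47410): balance=64152
step 5 (pay 39023): balance=26341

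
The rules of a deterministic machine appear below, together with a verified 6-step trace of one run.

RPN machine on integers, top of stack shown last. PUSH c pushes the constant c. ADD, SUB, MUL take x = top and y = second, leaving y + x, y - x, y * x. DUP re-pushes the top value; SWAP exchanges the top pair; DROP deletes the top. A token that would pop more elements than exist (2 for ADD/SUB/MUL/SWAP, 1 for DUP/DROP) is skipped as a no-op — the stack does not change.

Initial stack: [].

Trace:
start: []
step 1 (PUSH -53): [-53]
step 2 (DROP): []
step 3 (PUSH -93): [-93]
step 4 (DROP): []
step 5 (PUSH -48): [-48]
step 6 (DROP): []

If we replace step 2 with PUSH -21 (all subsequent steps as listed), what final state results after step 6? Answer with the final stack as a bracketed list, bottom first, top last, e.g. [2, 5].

[-53, -21]

(re-executing from step 2 with the substitution; state before step 2: [-53])
step 2 (PUSH -21): [-53, -21]
step 3 (PUSH -93): [-53, -21, -93]
step 4 (DROP): [-53, -21]
step 5 (PUSH -48): [-53, -21, -48]
step 6 (DROP): [-53, -21]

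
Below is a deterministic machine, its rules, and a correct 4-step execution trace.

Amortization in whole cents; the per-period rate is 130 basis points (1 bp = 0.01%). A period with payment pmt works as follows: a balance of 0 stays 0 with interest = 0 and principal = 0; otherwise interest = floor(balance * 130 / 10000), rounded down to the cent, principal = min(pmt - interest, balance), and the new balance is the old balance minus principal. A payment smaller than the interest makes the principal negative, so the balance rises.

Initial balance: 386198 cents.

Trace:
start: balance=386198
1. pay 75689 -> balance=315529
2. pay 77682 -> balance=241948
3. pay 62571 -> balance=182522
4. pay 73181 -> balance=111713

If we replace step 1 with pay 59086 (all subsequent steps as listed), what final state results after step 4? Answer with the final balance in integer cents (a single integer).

128972

(re-executing from step 1 with the substitution; state before step 1: balance=386198)
1. pay 59086 -> balance=332132
2. pay 77682 -> balance=258767
3. pay 62571 -> balance=199559
4. pay 73181 -> balance=128972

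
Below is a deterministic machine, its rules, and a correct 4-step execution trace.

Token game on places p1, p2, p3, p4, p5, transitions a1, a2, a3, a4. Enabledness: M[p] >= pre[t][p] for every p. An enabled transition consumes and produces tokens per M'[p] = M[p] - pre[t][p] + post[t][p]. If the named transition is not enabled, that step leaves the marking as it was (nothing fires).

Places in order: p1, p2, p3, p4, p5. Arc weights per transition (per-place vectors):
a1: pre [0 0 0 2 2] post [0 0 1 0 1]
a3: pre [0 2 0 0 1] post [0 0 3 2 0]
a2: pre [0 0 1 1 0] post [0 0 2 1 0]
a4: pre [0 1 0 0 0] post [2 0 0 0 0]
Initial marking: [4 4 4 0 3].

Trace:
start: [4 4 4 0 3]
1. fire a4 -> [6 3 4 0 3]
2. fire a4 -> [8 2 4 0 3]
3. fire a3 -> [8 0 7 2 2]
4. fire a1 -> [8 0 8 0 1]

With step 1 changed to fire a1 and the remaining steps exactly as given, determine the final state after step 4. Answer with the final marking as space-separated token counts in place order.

6 1 8 0 1

(re-executing from step 1 with the substitution; state before step 1: [4 4 4 0 3])
1. fire a1 -> [4 4 4 0 3]
2. fire a4 -> [6 3 4 0 3]
3. fire a3 -> [6 1 7 2 2]
4. fire a1 -> [6 1 8 0 1]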